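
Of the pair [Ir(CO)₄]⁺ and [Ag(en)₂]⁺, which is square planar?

For [Ir(CO)₄]⁺: Carbonyl is neutral; balancing the +1 overall charge requires Ir(I). Iridium is a group-9 element; Ir(I) is therefore d⁸. A 5d d⁸ ion has a large crystal-field splitting; square planar leaves the high-energy d_{x²−y²} orbital empty and maximises CFSE. → square planar.
For [Ag(en)₂]⁺: Ethylenediamine is neutral; balancing the +1 overall charge requires Ag(I). Silver is a group-11 element; Ag(I) is therefore d¹⁰. A d¹⁰ ion has no crystal-field stabilisation preference between square planar and tetrahedral, so four ligands adopt the sterically favoured tetrahedral geometry. → tetrahedral.

[Ir(CO)₄]⁺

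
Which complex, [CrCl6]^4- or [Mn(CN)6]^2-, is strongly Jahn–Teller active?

[CrCl6]^4-

[CrCl6]^4-: Summing ligand charges against the −4 overall charge gives an oxidation state of +2 for chromium. Chromium is a group-6 element; Cr(II) is therefore d⁴. Chloride is a weak-field ligand for a first-row metal, so the complex is high-spin. The t₂g³e_g¹ (high-spin) configuration has an unevenly filled e_g set; the Jahn–Teller theorem predicts a tetragonal distortion (typically axial elongation) to lift the degeneracy.
[Mn(CN)6]^2-: Ligand charges: each cyanide is −1. With an overall charge of −2 the manganese centre must be in the +4 oxidation state. Manganese is a group-7 element; Mn(IV) is therefore d³. The d³ configuration leaves the e_g set evenly filled (or empty) — no strong Jahn–Teller driving force.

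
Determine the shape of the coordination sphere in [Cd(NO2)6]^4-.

Each nitro (N-bound nitrite) is −1; balancing the −4 overall charge requires Cd(II).
Group 12 minus oxidation state 2 gives a d¹⁰ configuration.
Coordination number: 6.
Six donors around a single metal centre give an octahedral coordination sphere.

octahedral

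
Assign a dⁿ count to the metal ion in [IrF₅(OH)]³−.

d6

Summing ligand charges against the −3 overall charge gives an oxidation state of +3 for iridium.
Iridium is a group-9 element; Ir(III) is therefore d⁶.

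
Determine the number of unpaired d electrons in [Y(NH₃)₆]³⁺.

Ammonia is neutral; balancing the +3 overall charge requires Y(III).
Y sits in group 3, so the d-electron count is 3 − 3 = 0.
In an octahedral field the d⁰ configuration is t₂g⁰e_g⁰, giving 0 unpaired electrons.

0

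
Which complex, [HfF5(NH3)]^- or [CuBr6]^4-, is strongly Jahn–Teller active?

[CuBr6]^4-

[HfF5(NH3)]^-: Each fluoride is −1; ammonia is neutral; balancing the −1 overall charge requires Hf(IV). Hf sits in group 4, so the d-electron count is 4 − 4 = 0. The d⁰ configuration leaves the e_g set evenly filled (or empty) — no strong Jahn–Teller driving force.
[CuBr6]^4-: Summing ligand charges against the −4 overall charge gives an oxidation state of +2 for copper. Cu sits in group 11, so the d-electron count is 11 − 2 = 9. The t₂g⁶e_g³ configuration has an unevenly filled e_g set; the Jahn–Teller theorem predicts a tetragonal distortion (typically axial elongation) to lift the degeneracy.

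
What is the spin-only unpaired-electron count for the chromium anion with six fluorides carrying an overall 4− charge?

Summing ligand charges against the −4 overall charge gives an oxidation state of +2 for chromium.
Chromium is a group-6 element; Cr(II) is therefore d⁴.
The spin state decides the count: Fluoride is a weak-field ligand for a first-row metal, so the complex is high-spin.
An octahedral high-spin d⁴ ion is t₂g³e_g¹, giving 4 unpaired electrons.

4 unpaired electrons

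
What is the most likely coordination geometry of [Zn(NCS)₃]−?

Each isothiocyanate is −1; balancing the −1 overall charge requires Zn(II).
Group 12 minus oxidation state 2 gives a d¹⁰ configuration.
With 3 monodentate ligands the coordination number is 3.
Three ligands around a d¹⁰ centre minimise repulsion in a trigonal-planar arrangement.

trigonal planar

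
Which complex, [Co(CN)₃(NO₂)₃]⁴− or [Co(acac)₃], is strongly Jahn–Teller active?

[Co(CN)₃(NO₂)₃]⁴−

[Co(CN)₃(NO₂)₃]⁴−: Summing ligand charges against the −4 overall charge gives an oxidation state of +2 for cobalt. Cobalt is a group-9 element; Co(II) is therefore d⁷. Cyanide and nitro (N-bound nitrite) are strong-field ligands (high in the spectrochemical series) for a first-row metal, so the complex is low-spin. The t₂g⁶e_g¹ (low-spin) configuration has an unevenly filled e_g set; the Jahn–Teller theorem predicts a tetragonal distortion (typically axial elongation) to lift the degeneracy.
[Co(acac)₃]: Each acetylacetonate is −1; balancing the 0 overall charge requires Co(III). Co sits in group 9, so the d-electron count is 9 − 3 = 6. Co(III) has an exceptionally large octahedral splitting and is low-spin with essentially every ligand except fluoride. The d⁶ configuration leaves the e_g set evenly filled (or empty) — no strong Jahn–Teller driving force.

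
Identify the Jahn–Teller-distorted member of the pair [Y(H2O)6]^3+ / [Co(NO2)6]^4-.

[Y(H2O)6]^3+: Water is neutral; balancing the +3 overall charge requires Y(III). Y sits in group 3, so the d-electron count is 3 − 3 = 0. The d⁰ configuration leaves the e_g set evenly filled (or empty) — no strong Jahn–Teller driving force.
[Co(NO2)6]^4-: Ligand charges: each nitro (N-bound nitrite) is −1. With an overall charge of −4 the cobalt centre must be in the +2 oxidation state. Co sits in group 9, so the d-electron count is 9 − 2 = 7. Nitro (N-bound nitrite) is a strong-field ligand (high in the spectrochemical series) for a first-row metal, so the complex is low-spin. The t₂g⁶e_g¹ (low-spin) configuration has an unevenly filled e_g set; the Jahn–Teller theorem predicts a tetragonal distortion (typically axial elongation) to lift the degeneracy.

[Co(NO2)6]^4-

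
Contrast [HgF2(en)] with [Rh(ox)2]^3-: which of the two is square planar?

[Rh(ox)2]^3-

For [HgF2(en)]: Each fluoride is −1; ethylenediamine is neutral; balancing the 0 overall charge requires Hg(II). Hg sits in group 12, so the d-electron count is 12 − 2 = 10. A d¹⁰ ion has no crystal-field stabilisation preference between square planar and tetrahedral, so four ligands adopt the sterically favoured tetrahedral geometry. → tetrahedral.
For [Rh(ox)2]^3-: Summing ligand charges against the −3 overall charge gives an oxidation state of +1 for rhodium. Rh sits in group 9, so the d-electron count is 9 − 1 = 8. A 4d d⁸ ion has a large crystal-field splitting; square planar leaves the high-energy d_{x²−y²} orbital empty and maximises CFSE. → square planar.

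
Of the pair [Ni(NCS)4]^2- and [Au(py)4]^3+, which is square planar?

For [Ni(NCS)4]^2-: Summing ligand charges against the −2 overall charge gives an oxidation state of +2 for nickel. Nickel is a group-10 element; Ni(II) is therefore d⁸. Isothiocyanate is a weak-field ligand. With weak-field ligands the CFSE gain from square planar is small, so a 3d d⁸ ion takes the sterically preferred tetrahedral geometry. → tetrahedral.
For [Au(py)4]^3+: Summing ligand charges against the +3 overall charge gives an oxidation state of +3 for gold. Au sits in group 11, so the d-electron count is 11 − 3 = 8. A 5d d⁸ ion has a large crystal-field splitting; square planar leaves the high-energy d_{x²−y²} orbital empty and maximises CFSE. → square planar.

[Au(py)4]^3+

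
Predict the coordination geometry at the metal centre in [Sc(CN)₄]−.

tetrahedral

Ligand charges: each cyanide is −1. With an overall charge of −1 the scandium centre must be in the +3 oxidation state.
Sc sits in group 3, so the d-electron count is 3 − 3 = 0.
With 4 monodentate ligands the coordination number is 4.
A d⁰ ion has no crystal-field stabilisation preference between square planar and tetrahedral, so four ligands adopt the sterically favoured tetrahedral geometry.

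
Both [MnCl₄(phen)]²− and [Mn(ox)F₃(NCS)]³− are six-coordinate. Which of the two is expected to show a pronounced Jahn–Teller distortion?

[Mn(ox)F₃(NCS)]³−

[MnCl₄(phen)]²−: Summing ligand charges against the −2 overall charge gives an oxidation state of +2 for manganese. Manganese is a group-7 element; Mn(II) is therefore d⁵. Chloride is a weak-field ligand for a first-row metal, so the complex is high-spin. The d⁵ configuration leaves the e_g set evenly filled (or empty) — no strong Jahn–Teller driving force.
[Mn(ox)F₃(NCS)]³−: Each oxalate is −2; each fluoride is −1; each isothiocyanate is −1; balancing the −3 overall charge requires Mn(III). Manganese is a group-7 element; Mn(III) is therefore d⁴. Fluoride, isothiocyanate, and oxalate are weak-field ligands for a first-row metal, so the complex is high-spin. The t₂g³e_g¹ (high-spin) configuration has an unevenly filled e_g set; the Jahn–Teller theorem predicts a tetragonal distortion (typically axial elongation) to lift the degeneracy.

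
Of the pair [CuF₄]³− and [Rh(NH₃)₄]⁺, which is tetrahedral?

[CuF₄]³−

For [CuF₄]³−: Summing ligand charges against the −3 overall charge gives an oxidation state of +1 for copper. Copper is a group-11 element; Cu(I) is therefore d¹⁰. A d¹⁰ ion has no crystal-field stabilisation preference between square planar and tetrahedral, so four ligands adopt the sterically favoured tetrahedral geometry. → tetrahedral.
For [Rh(NH₃)₄]⁺: Ligand charges: ammonia is neutral. With an overall charge of +1 the rhodium centre must be in the +1 oxidation state. Group 9 minus oxidation state 1 gives a d⁸ configuration. A 4d d⁸ ion has a large crystal-field splitting; square planar leaves the high-energy d_{x²−y²} orbital empty and maximises CFSE. → square planar.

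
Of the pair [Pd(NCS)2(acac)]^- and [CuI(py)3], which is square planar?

[Pd(NCS)2(acac)]^-

For [Pd(NCS)2(acac)]^-: Ligand charges: each isothiocyanate is −1; each acetylacetonate is −1. With an overall charge of −1 the palladium centre must be in the +2 oxidation state. Palladium is a group-10 element; Pd(II) is therefore d⁸. A 4d d⁸ ion has a large crystal-field splitting; square planar leaves the high-energy d_{x²−y²} orbital empty and maximises CFSE. → square planar.
For [CuI(py)3]: Each iodide is −1; pyridine is neutral; balancing the 0 overall charge requires Cu(I). Copper is a group-11 element; Cu(I) is therefore d¹⁰. A d¹⁰ ion has no crystal-field stabilisation preference between square planar and tetrahedral, so four ligands adopt the sterically favoured tetrahedral geometry. → tetrahedral.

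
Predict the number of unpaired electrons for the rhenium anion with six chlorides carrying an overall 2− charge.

3 unpaired electrons

Ligand charges: each chloride is −1. With an overall charge of −2 the rhenium centre must be in the +4 oxidation state.
Group 7 minus oxidation state 4 gives a d³ configuration.
In an octahedral field the d³ configuration is t₂g³e_g⁰ (only one arrangement possible), giving 3 unpaired electrons.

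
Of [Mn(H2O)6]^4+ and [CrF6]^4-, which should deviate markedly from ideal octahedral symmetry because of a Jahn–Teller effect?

[Mn(H2O)6]^4+: Summing ligand charges against the +4 overall charge gives an oxidation state of +4 for manganese. Group 7 minus oxidation state 4 gives a d³ configuration. The d³ configuration leaves the e_g set evenly filled (or empty) — no strong Jahn–Teller driving force.
[CrF6]^4-: Each fluoride is −1; balancing the −4 overall charge requires Cr(II). Group 6 minus oxidation state 2 gives a d⁴ configuration. Fluoride is a weak-field ligand for a first-row metal, so the complex is high-spin. The t₂g³e_g¹ (high-spin) configuration has an unevenly filled e_g set; the Jahn–Teller theorem predicts a tetragonal distortion (typically axial elongation) to lift the degeneracy.

[CrF6]^4-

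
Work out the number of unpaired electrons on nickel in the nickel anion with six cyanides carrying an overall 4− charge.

Each cyanide is −1; balancing the −4 overall charge requires Ni(II).
Group 10 minus oxidation state 2 gives a d⁸ configuration.
In an octahedral field the d⁸ configuration is t₂g⁶e_g² (only one arrangement possible), giving 2 unpaired electrons.

2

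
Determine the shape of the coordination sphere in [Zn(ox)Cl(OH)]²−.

tetrahedral

Each oxalate is −2; each chloride is −1; each hydroxide is −1; balancing the −2 overall charge requires Zn(II).
Zn sits in group 12, so the d-electron count is 12 − 2 = 10.
Counting donor atoms: 1×oxalate (bidentate) → 2 donors; 1×chloride (monodentate) → 1 donor; 1×hydroxide (monodentate) → 1 donor. Coordination number = 4.
A d¹⁰ ion has no crystal-field stabilisation preference between square planar and tetrahedral, so four ligands adopt the sterically favoured tetrahedral geometry.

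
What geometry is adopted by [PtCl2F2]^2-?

square planar

Ligand charges: each chloride is −1; each fluoride is −1. With an overall charge of −2 the platinum centre must be in the +2 oxidation state.
Platinum is a group-10 element; Pt(II) is therefore d⁸.
Coordination number: 4.
A 5d d⁸ ion has a large crystal-field splitting; square planar leaves the high-energy d_{x²−y²} orbital empty and maximises CFSE.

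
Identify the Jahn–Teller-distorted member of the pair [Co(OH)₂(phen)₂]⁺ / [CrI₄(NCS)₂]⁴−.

[Co(OH)₂(phen)₂]⁺: Summing ligand charges against the +1 overall charge gives an oxidation state of +3 for cobalt. Co sits in group 9, so the d-electron count is 9 − 3 = 6. Co(III) has an exceptionally large octahedral splitting and is low-spin with essentially every ligand except fluoride. The d⁶ configuration leaves the e_g set evenly filled (or empty) — no strong Jahn–Teller driving force.
[CrI₄(NCS)₂]⁴−: Ligand charges: each iodide is −1; each isothiocyanate is −1. With an overall charge of −4 the chromium centre must be in the +2 oxidation state. Cr sits in group 6, so the d-electron count is 6 − 2 = 4. Iodide and isothiocyanate are weak-field ligands for a first-row metal, so the complex is high-spin. The t₂g³e_g¹ (high-spin) configuration has an unevenly filled e_g set; the Jahn–Teller theorem predicts a tetragonal distortion (typically axial elongation) to lift the degeneracy.

[CrI₄(NCS)₂]⁴−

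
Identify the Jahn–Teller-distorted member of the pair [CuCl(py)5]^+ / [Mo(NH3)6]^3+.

[CuCl(py)5]^+: Summing ligand charges against the +1 overall charge gives an oxidation state of +2 for copper. Group 11 minus oxidation state 2 gives a d⁹ configuration. The t₂g⁶e_g³ configuration has an unevenly filled e_g set; the Jahn–Teller theorem predicts a tetragonal distortion (typically axial elongation) to lift the degeneracy.
[Mo(NH3)6]^3+: Ammonia is neutral; balancing the +3 overall charge requires Mo(III). Group 6 minus oxidation state 3 gives a d³ configuration. The d³ configuration leaves the e_g set evenly filled (or empty) — no strong Jahn–Teller driving force.

[CuCl(py)5]^+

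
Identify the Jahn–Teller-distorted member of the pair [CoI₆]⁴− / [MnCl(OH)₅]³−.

[CoI₆]⁴−: Each iodide is −1; balancing the −4 overall charge requires Co(II). Co sits in group 9, so the d-electron count is 9 − 2 = 7. Iodide is a weak-field ligand for a first-row metal, so the complex is high-spin. The d⁷ configuration leaves the e_g set evenly filled (or empty) — no strong Jahn–Teller driving force.
[MnCl(OH)₅]³−: Ligand charges: each chloride is −1; each hydroxide is −1. With an overall charge of −3 the manganese centre must be in the +3 oxidation state. Group 7 minus oxidation state 3 gives a d⁴ configuration. Chloride and hydroxide are weak-field ligands for a first-row metal, so the complex is high-spin. The t₂g³e_g¹ (high-spin) configuration has an unevenly filled e_g set; the Jahn–Teller theorem predicts a tetragonal distortion (typically axial elongation) to lift the degeneracy.

[MnCl(OH)₅]³−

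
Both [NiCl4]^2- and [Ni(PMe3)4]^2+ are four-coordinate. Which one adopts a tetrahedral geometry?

[NiCl4]^2-

For [NiCl4]^2-: Each chloride is −1; balancing the −2 overall charge requires Ni(II). Nickel is a group-10 element; Ni(II) is therefore d⁸. Chloride is a weak-field ligand. With weak-field ligands the CFSE gain from square planar is small, so a 3d d⁸ ion takes the sterically preferred tetrahedral geometry. → tetrahedral.
For [Ni(PMe3)4]^2+: Summing ligand charges against the +2 overall charge gives an oxidation state of +2 for nickel. Group 10 minus oxidation state 2 gives a d⁸ configuration. Trimethylphosphine is a strong-field ligand (high in the spectrochemical series). A 3d d⁸ ion with strong-field ligands gains enough CFSE to favour square planar over tetrahedral. → square planar.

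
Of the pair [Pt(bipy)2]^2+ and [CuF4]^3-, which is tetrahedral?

[CuF4]^3-

For [Pt(bipy)2]^2+: Summing ligand charges against the +2 overall charge gives an oxidation state of +2 for platinum. Platinum is a group-10 element; Pt(II) is therefore d⁸. A 5d d⁸ ion has a large crystal-field splitting; square planar leaves the high-energy d_{x²−y²} orbital empty and maximises CFSE. → square planar.
For [CuF4]^3-: Ligand charges: each fluoride is −1. With an overall charge of −3 the copper centre must be in the +1 oxidation state. Cu sits in group 11, so the d-electron count is 11 − 1 = 10. A d¹⁰ ion has no crystal-field stabilisation preference between square planar and tetrahedral, so four ligands adopt the sterically favoured tetrahedral geometry. → tetrahedral.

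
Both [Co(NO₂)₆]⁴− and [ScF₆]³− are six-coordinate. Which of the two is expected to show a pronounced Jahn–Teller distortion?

[Co(NO₂)₆]⁴−: Ligand charges: each nitro (N-bound nitrite) is −1. With an overall charge of −4 the cobalt centre must be in the +2 oxidation state. Cobalt is a group-9 element; Co(II) is therefore d⁷. Nitro (N-bound nitrite) is a strong-field ligand (high in the spectrochemical series) for a first-row metal, so the complex is low-spin. The t₂g⁶e_g¹ (low-spin) configuration has an unevenly filled e_g set; the Jahn–Teller theorem predicts a tetragonal distortion (typically axial elongation) to lift the degeneracy.
[ScF₆]³−: Each fluoride is −1; balancing the −3 overall charge requires Sc(III). Group 3 minus oxidation state 3 gives a d⁰ configuration. The d⁰ configuration leaves the e_g set evenly filled (or empty) — no strong Jahn–Teller driving force.

[Co(NO₂)₆]⁴−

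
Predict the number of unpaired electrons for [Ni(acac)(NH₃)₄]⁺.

Each acetylacetonate is −1; ammonia is neutral; balancing the +1 overall charge requires Ni(II).
Nickel is a group-10 element; Ni(II) is therefore d⁸.
Counting donor atoms: 1×acetylacetonate (bidentate) → 2 donors; 4×ammonia (monodentate) → 4 donors. Coordination number = 6.
In an octahedral field the d⁸ configuration is t₂g⁶e_g² (only one arrangement possible), giving 2 unpaired electrons.

2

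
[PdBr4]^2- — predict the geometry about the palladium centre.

square planar

Ligand charges: each bromide is −1. With an overall charge of −2 the palladium centre must be in the +2 oxidation state.
Palladium is a group-10 element; Pd(II) is therefore d⁸.
With 4 monodentate ligands the coordination number is 4.
A 4d d⁸ ion has a large crystal-field splitting; square planar leaves the high-energy d_{x²−y²} orbital empty and maximises CFSE.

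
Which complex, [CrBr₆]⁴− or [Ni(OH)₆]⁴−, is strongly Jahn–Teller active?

[CrBr₆]⁴−: Each bromide is −1; balancing the −4 overall charge requires Cr(II). Chromium is a group-6 element; Cr(II) is therefore d⁴. Bromide is a weak-field ligand for a first-row metal, so the complex is high-spin. The t₂g³e_g¹ (high-spin) configuration has an unevenly filled e_g set; the Jahn–Teller theorem predicts a tetragonal distortion (typically axial elongation) to lift the degeneracy.
[Ni(OH)₆]⁴−: Each hydroxide is −1; balancing the −4 overall charge requires Ni(II). Group 10 minus oxidation state 2 gives a d⁸ configuration. The d⁸ configuration leaves the e_g set evenly filled (or empty) — no strong Jahn–Teller driving force.

[CrBr₆]⁴−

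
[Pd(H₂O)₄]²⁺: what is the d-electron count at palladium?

d⁸

Water is neutral; balancing the +2 overall charge requires Pd(II).
Pd sits in group 10, so the d-electron count is 10 − 2 = 8.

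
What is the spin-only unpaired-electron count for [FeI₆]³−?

Summing ligand charges against the −3 overall charge gives an oxidation state of +3 for iron.
Iron is a group-8 element; Fe(III) is therefore d⁵.
The spin state decides the count: Iodide is a weak-field ligand for a first-row metal, so the complex is high-spin.
An octahedral high-spin d⁵ ion is t₂g³e_g², giving 5 unpaired electrons.

5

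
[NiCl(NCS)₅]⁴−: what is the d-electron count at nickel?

Each chloride is −1; each isothiocyanate is −1; balancing the −4 overall charge requires Ni(II).
Ni sits in group 10, so the d-electron count is 10 − 2 = 8.

d8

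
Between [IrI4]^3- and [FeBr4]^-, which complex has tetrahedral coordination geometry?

For [IrI4]^3-: Summing ligand charges against the −3 overall charge gives an oxidation state of +1 for iridium. Iridium is a group-9 element; Ir(I) is therefore d⁸. A 5d d⁸ ion has a large crystal-field splitting; square planar leaves the high-energy d_{x²−y²} orbital empty and maximises CFSE. → square planar.
For [FeBr4]^-: Each bromide is −1; balancing the −1 overall charge requires Fe(III). Iron is a group-8 element; Fe(III) is therefore d⁵. A high-spin d⁵ ion has zero CFSE in either geometry, so four ligands adopt the sterically favoured tetrahedral geometry. → tetrahedral.

[FeBr4]^-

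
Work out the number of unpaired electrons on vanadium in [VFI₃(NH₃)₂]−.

2

Each fluoride is −1; each iodide is −1; ammonia is neutral; balancing the −1 overall charge requires V(III).
V sits in group 5, so the d-electron count is 5 − 3 = 2.
In an octahedral field the d² configuration is t₂g²e_g⁰ (only one arrangement possible), giving 2 unpaired electrons.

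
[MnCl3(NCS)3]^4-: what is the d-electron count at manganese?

d5

Ligand charges: each chloride is −1; each isothiocyanate is −1. With an overall charge of −4 the manganese centre must be in the +2 oxidation state.
Manganese is a group-7 element; Mn(II) is therefore d⁵.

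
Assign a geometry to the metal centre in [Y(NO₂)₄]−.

tetrahedral

Ligand charges: each nitro (N-bound nitrite) is −1. With an overall charge of −1 the yttrium centre must be in the +3 oxidation state.
Yttrium is a group-3 element; Y(III) is therefore d⁰.
With 4 monodentate ligands the coordination number is 4.
A d⁰ ion has no crystal-field stabilisation preference between square planar and tetrahedral, so four ligands adopt the sterically favoured tetrahedral geometry.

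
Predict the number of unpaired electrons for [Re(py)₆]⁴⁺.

Summing ligand charges against the +4 overall charge gives an oxidation state of +4 for rhenium.
Group 7 minus oxidation state 4 gives a d³ configuration.
In an octahedral field the d³ configuration is t₂g³e_g⁰ (only one arrangement possible), giving 3 unpaired electrons.

3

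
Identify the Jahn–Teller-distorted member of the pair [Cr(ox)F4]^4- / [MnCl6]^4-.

[Cr(ox)F4]^4-

[Cr(ox)F4]^4-: Summing ligand charges against the −4 overall charge gives an oxidation state of +2 for chromium. Group 6 minus oxidation state 2 gives a d⁴ configuration. Fluoride and oxalate are weak-field ligands for a first-row metal, so the complex is high-spin. The t₂g³e_g¹ (high-spin) configuration has an unevenly filled e_g set; the Jahn–Teller theorem predicts a tetragonal distortion (typically axial elongation) to lift the degeneracy.
[MnCl6]^4-: Summing ligand charges against the −4 overall charge gives an oxidation state of +2 for manganese. Group 7 minus oxidation state 2 gives a d⁵ configuration. Chloride is a weak-field ligand for a first-row metal, so the complex is high-spin. The d⁵ configuration leaves the e_g set evenly filled (or empty) — no strong Jahn–Teller driving force.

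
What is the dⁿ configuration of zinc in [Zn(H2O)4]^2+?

Ligand charges: water is neutral. With an overall charge of +2 the zinc centre must be in the +2 oxidation state.
Zinc is a group-12 element; Zn(II) is therefore d¹⁰.

d¹⁰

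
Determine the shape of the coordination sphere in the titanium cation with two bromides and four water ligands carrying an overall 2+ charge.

octahedral

Each bromide is −1; water is neutral; balancing the +2 overall charge requires Ti(IV).
Titanium is a group-4 element; Ti(IV) is therefore d⁰.
Coordination number: 6.
Six donors around a single metal centre give an octahedral coordination sphere.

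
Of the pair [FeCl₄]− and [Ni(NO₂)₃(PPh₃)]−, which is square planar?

For [FeCl₄]−: Each chloride is −1; balancing the −1 overall charge requires Fe(III). Group 8 minus oxidation state 3 gives a d⁵ configuration. A high-spin d⁵ ion has zero CFSE in either geometry, so four ligands adopt the sterically favoured tetrahedral geometry. → tetrahedral.
For [Ni(NO₂)₃(PPh₃)]−: Ligand charges: each nitro (N-bound nitrite) is −1; triphenylphosphine is neutral. With an overall charge of −1 the nickel centre must be in the +2 oxidation state. Ni sits in group 10, so the d-electron count is 10 − 2 = 8. Nitro (N-bound nitrite) and triphenylphosphine are strong-field ligands (high in the spectrochemical series). A 3d d⁸ ion with strong-field ligands gains enough CFSE to favour square planar over tetrahedral. → square planar.

[Ni(NO₂)₃(PPh₃)]−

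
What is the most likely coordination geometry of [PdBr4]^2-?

Each bromide is −1; balancing the −2 overall charge requires Pd(II).
Group 10 minus oxidation state 2 gives a d⁸ configuration.
Coordination number: 4.
A 4d d⁸ ion has a large crystal-field splitting; square planar leaves the high-energy d_{x²−y²} orbital empty and maximises CFSE.

square planar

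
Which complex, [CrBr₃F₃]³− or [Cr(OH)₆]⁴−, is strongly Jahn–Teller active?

[CrBr₃F₃]³−: Ligand charges: each bromide is −1; each fluoride is −1. With an overall charge of −3 the chromium centre must be in the +3 oxidation state. Chromium is a group-6 element; Cr(III) is therefore d³. The d³ configuration leaves the e_g set evenly filled (or empty) — no strong Jahn–Teller driving force.
[Cr(OH)₆]⁴−: Ligand charges: each hydroxide is −1. With an overall charge of −4 the chromium centre must be in the +2 oxidation state. Cr sits in group 6, so the d-electron count is 6 − 2 = 4. Hydroxide is a weak-field ligand for a first-row metal, so the complex is high-spin. The t₂g³e_g¹ (high-spin) configuration has an unevenly filled e_g set; the Jahn–Teller theorem predicts a tetragonal distortion (typically axial elongation) to lift the degeneracy.

[Cr(OH)₆]⁴−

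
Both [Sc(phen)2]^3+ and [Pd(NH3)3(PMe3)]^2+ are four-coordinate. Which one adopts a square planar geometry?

[Pd(NH3)3(PMe3)]^2+

For [Sc(phen)2]^3+: Ligand charges: 1,10-phenanthroline is neutral. With an overall charge of +3 the scandium centre must be in the +3 oxidation state. Group 3 minus oxidation state 3 gives a d⁰ configuration. A d⁰ ion has no crystal-field stabilisation preference between square planar and tetrahedral, so four ligands adopt the sterically favoured tetrahedral geometry. → tetrahedral.
For [Pd(NH3)3(PMe3)]^2+: Summing ligand charges against the +2 overall charge gives an oxidation state of +2 for palladium. Group 10 minus oxidation state 2 gives a d⁸ configuration. A 4d d⁸ ion has a large crystal-field splitting; square planar leaves the high-energy d_{x²−y²} orbital empty and maximises CFSE. → square planar.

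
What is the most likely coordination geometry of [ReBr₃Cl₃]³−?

Each bromide is −1; each chloride is −1; balancing the −3 overall charge requires Re(III).
Re sits in group 7, so the d-electron count is 7 − 3 = 4.
With 6 monodentate ligands the coordination number is 6.
Six donors around a single metal centre give an octahedral coordination sphere.

octahedral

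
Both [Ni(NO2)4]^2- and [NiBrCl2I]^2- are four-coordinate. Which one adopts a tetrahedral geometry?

For [Ni(NO2)4]^2-: Summing ligand charges against the −2 overall charge gives an oxidation state of +2 for nickel. Ni sits in group 10, so the d-electron count is 10 − 2 = 8. Nitro (N-bound nitrite) is a strong-field ligand (high in the spectrochemical series). A 3d d⁸ ion with strong-field ligands gains enough CFSE to favour square planar over tetrahedral. → square planar.
For [NiBrCl2I]^2-: Each bromide is −1; each chloride is −1; each iodide is −1; balancing the −2 overall charge requires Ni(II). Ni sits in group 10, so the d-electron count is 10 − 2 = 8. Bromide, chloride, and iodide are weak-field ligands. With weak-field ligands the CFSE gain from square planar is small, so a 3d d⁸ ion takes the sterically preferred tetrahedral geometry. → tetrahedral.

[NiBrCl2I]^2-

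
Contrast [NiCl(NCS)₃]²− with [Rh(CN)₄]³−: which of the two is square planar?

[Rh(CN)₄]³−

For [NiCl(NCS)₃]²−: Summing ligand charges against the −2 overall charge gives an oxidation state of +2 for nickel. Group 10 minus oxidation state 2 gives a d⁸ configuration. Chloride and isothiocyanate are weak-field ligands. With weak-field ligands the CFSE gain from square planar is small, so a 3d d⁸ ion takes the sterically preferred tetrahedral geometry. → tetrahedral.
For [Rh(CN)₄]³−: Ligand charges: each cyanide is −1. With an overall charge of −3 the rhodium centre must be in the +1 oxidation state. Rh sits in group 9, so the d-electron count is 9 − 1 = 8. A 4d d⁸ ion has a large crystal-field splitting; square planar leaves the high-energy d_{x²−y²} orbital empty and maximises CFSE. → square planar.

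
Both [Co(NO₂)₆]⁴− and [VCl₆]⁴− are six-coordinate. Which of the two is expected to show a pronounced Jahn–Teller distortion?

[Co(NO₂)₆]⁴−: Summing ligand charges against the −4 overall charge gives an oxidation state of +2 for cobalt. Cobalt is a group-9 element; Co(II) is therefore d⁷. Nitro (N-bound nitrite) is a strong-field ligand (high in the spectrochemical series) for a first-row metal, so the complex is low-spin. The t₂g⁶e_g¹ (low-spin) configuration has an unevenly filled e_g set; the Jahn–Teller theorem predicts a tetragonal distortion (typically axial elongation) to lift the degeneracy.
[VCl₆]⁴−: Summing ligand charges against the −4 overall charge gives an oxidation state of +2 for vanadium. Vanadium is a group-5 element; V(II) is therefore d³. The d³ configuration leaves the e_g set evenly filled (or empty) — no strong Jahn–Teller driving force.

[Co(NO₂)₆]⁴−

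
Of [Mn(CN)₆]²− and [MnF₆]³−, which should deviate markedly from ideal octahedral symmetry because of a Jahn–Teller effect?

[Mn(CN)₆]²−: Summing ligand charges against the −2 overall charge gives an oxidation state of +4 for manganese. Group 7 minus oxidation state 4 gives a d³ configuration. The d³ configuration leaves the e_g set evenly filled (or empty) — no strong Jahn–Teller driving force.
[MnF₆]³−: Ligand charges: each fluoride is −1. With an overall charge of −3 the manganese centre must be in the +3 oxidation state. Mn sits in group 7, so the d-electron count is 7 − 3 = 4. Fluoride is a weak-field ligand for a first-row metal, so the complex is high-spin. The t₂g³e_g¹ (high-spin) configuration has an unevenly filled e_g set; the Jahn–Teller theorem predicts a tetragonal distortion (typically axial elongation) to lift the degeneracy.

[MnF₆]³−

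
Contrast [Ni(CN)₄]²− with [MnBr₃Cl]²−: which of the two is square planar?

[Ni(CN)₄]²−

For [Ni(CN)₄]²−: Ligand charges: each cyanide is −1. With an overall charge of −2 the nickel centre must be in the +2 oxidation state. Ni sits in group 10, so the d-electron count is 10 − 2 = 8. Cyanide is a strong-field ligand (high in the spectrochemical series). A 3d d⁸ ion with strong-field ligands gains enough CFSE to favour square planar over tetrahedral. → square planar.
For [MnBr₃Cl]²−: Each bromide is −1; each chloride is −1; balancing the −2 overall charge requires Mn(II). Manganese is a group-7 element; Mn(II) is therefore d⁵. A high-spin d⁵ ion has zero CFSE in either geometry, so four ligands adopt the sterically favoured tetrahedral geometry. → tetrahedral.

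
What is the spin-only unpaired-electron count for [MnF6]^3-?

4 unpaired electrons

Ligand charges: each fluoride is −1. With an overall charge of −3 the manganese centre must be in the +3 oxidation state.
Group 7 minus oxidation state 3 gives a d⁴ configuration.
The spin state decides the count: Fluoride is a weak-field ligand for a first-row metal, so the complex is high-spin.
An octahedral high-spin d⁴ ion is t₂g³e_g¹, giving 4 unpaired electrons.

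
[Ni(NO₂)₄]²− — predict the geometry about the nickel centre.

Each nitro (N-bound nitrite) is −1; balancing the −2 overall charge requires Ni(II).
Nickel is a group-10 element; Ni(II) is therefore d⁸.
With 4 monodentate ligands the coordination number is 4.
Nitro (N-bound nitrite) is a strong-field ligand (high in the spectrochemical series).
A 3d d⁸ ion with strong-field ligands gains enough CFSE to favour square planar over tetrahedral.

square planar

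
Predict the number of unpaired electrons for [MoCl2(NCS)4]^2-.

2 unpaired electrons

Each chloride is −1; each isothiocyanate is −1; balancing the −2 overall charge requires Mo(IV).
Group 6 minus oxidation state 4 gives a d² configuration.
In an octahedral field the d² configuration is t₂g²e_g⁰ (only one arrangement possible), giving 2 unpaired electrons.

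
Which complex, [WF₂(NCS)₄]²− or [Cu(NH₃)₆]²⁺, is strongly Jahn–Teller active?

[Cu(NH₃)₆]²⁺

[WF₂(NCS)₄]²−: Each fluoride is −1; each isothiocyanate is −1; balancing the −2 overall charge requires W(IV). Tungsten is a group-6 element; W(IV) is therefore d². The d² configuration leaves the e_g set evenly filled (or empty) — no strong Jahn–Teller driving force.
[Cu(NH₃)₆]²⁺: Ammonia is neutral; balancing the +2 overall charge requires Cu(II). Group 11 minus oxidation state 2 gives a d⁹ configuration. The t₂g⁶e_g³ configuration has an unevenly filled e_g set; the Jahn–Teller theorem predicts a tetragonal distortion (typically axial elongation) to lift the degeneracy.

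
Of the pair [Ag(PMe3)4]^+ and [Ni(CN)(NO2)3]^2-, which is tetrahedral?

[Ag(PMe3)4]^+

For [Ag(PMe3)4]^+: Ligand charges: trimethylphosphine is neutral. With an overall charge of +1 the silver centre must be in the +1 oxidation state. Silver is a group-11 element; Ag(I) is therefore d¹⁰. A d¹⁰ ion has no crystal-field stabilisation preference between square planar and tetrahedral, so four ligands adopt the sterically favoured tetrahedral geometry. → tetrahedral.
For [Ni(CN)(NO2)3]^2-: Ligand charges: each cyanide is −1; each nitro (N-bound nitrite) is −1. With an overall charge of −2 the nickel centre must be in the +2 oxidation state. Group 10 minus oxidation state 2 gives a d⁸ configuration. Cyanide and nitro (N-bound nitrite) are strong-field ligands (high in the spectrochemical series). A 3d d⁸ ion with strong-field ligands gains enough CFSE to favour square planar over tetrahedral. → square planar.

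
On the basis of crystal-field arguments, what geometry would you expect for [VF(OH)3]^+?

Summing ligand charges against the +1 overall charge gives an oxidation state of +5 for vanadium.
Group 5 minus oxidation state 5 gives a d⁰ configuration.
With 4 monodentate ligands the coordination number is 4.
A d⁰ ion has no crystal-field stabilisation preference between square planar and tetrahedral, so four ligands adopt the sterically favoured tetrahedral geometry.

tetrahedral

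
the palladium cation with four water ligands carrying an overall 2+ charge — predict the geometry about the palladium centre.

Summing ligand charges against the +2 overall charge gives an oxidation state of +2 for palladium.
Palladium is a group-10 element; Pd(II) is therefore d⁸.
Coordination number: 4.
A 4d d⁸ ion has a large crystal-field splitting; square planar leaves the high-energy d_{x²−y²} orbital empty and maximises CFSE.

square planar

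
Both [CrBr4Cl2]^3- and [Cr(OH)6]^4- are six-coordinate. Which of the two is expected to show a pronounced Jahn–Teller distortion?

[Cr(OH)6]^4-

[CrBr4Cl2]^3-: Ligand charges: each bromide is −1; each chloride is −1. With an overall charge of −3 the chromium centre must be in the +3 oxidation state. Chromium is a group-6 element; Cr(III) is therefore d³. The d³ configuration leaves the e_g set evenly filled (or empty) — no strong Jahn–Teller driving force.
[Cr(OH)6]^4-: Summing ligand charges against the −4 overall charge gives an oxidation state of +2 for chromium. Chromium is a group-6 element; Cr(II) is therefore d⁴. Hydroxide is a weak-field ligand for a first-row metal, so the complex is high-spin. The t₂g³e_g¹ (high-spin) configuration has an unevenly filled e_g set; the Jahn–Teller theorem predicts a tetragonal distortion (typically axial elongation) to lift the degeneracy.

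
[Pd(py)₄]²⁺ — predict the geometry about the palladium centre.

Ligand charges: pyridine is neutral. With an overall charge of +2 the palladium centre must be in the +2 oxidation state.
Palladium is a group-10 element; Pd(II) is therefore d⁸.
With 4 monodentate ligands the coordination number is 4.
A 4d d⁸ ion has a large crystal-field splitting; square planar leaves the high-energy d_{x²−y²} orbital empty and maximises CFSE.

square planar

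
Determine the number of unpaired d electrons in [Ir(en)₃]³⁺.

0 unpaired electrons

Summing ligand charges against the +3 overall charge gives an oxidation state of +3 for iridium.
Iridium is a group-9 element; Ir(III) is therefore d⁶.
Counting donor atoms: 3×ethylenediamine (bidentate) → 6 donors. Coordination number = 6.
The spin state decides the count: a 5d ion has a large Δₒ and is invariably low-spin.
An octahedral low-spin d⁶ ion is t₂g⁶e_g⁰, giving 0 unpaired electrons.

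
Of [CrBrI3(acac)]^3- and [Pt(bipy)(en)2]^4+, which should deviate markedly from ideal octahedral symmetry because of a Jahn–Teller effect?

[CrBrI3(acac)]^3-

[CrBrI3(acac)]^3-: Ligand charges: each bromide is −1; each iodide is −1; each acetylacetonate is −1. With an overall charge of −3 the chromium centre must be in the +2 oxidation state. Cr sits in group 6, so the d-electron count is 6 − 2 = 4. Acetylacetonate, bromide, and iodide are weak-field ligands for a first-row metal, so the complex is high-spin. The t₂g³e_g¹ (high-spin) configuration has an unevenly filled e_g set; the Jahn–Teller theorem predicts a tetragonal distortion (typically axial elongation) to lift the degeneracy.
[Pt(bipy)(en)2]^4+: Ligand charges: 2,2′-bipyridine is neutral; ethylenediamine is neutral. With an overall charge of +4 the platinum centre must be in the +4 oxidation state. Group 10 minus oxidation state 4 gives a d⁶ configuration. A 5d ion has a large Δₒ and is invariably low-spin. The d⁶ configuration leaves the e_g set evenly filled (or empty) — no strong Jahn–Teller driving force.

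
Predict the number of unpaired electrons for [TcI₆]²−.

Ligand charges: each iodide is −1. With an overall charge of −2 the technetium centre must be in the +4 oxidation state.
Group 7 minus oxidation state 4 gives a d³ configuration.
In an octahedral field the d³ configuration is t₂g³e_g⁰ (only one arrangement possible), giving 3 unpaired electrons.

3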